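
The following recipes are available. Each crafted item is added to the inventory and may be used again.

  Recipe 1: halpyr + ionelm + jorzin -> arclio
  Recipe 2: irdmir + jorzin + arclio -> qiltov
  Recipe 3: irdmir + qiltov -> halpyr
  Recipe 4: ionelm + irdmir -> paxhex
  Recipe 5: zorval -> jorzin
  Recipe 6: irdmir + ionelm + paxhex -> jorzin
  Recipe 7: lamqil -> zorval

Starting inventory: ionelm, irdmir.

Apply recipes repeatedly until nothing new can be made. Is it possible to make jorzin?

ionelm + irdmir -> paxhex (Recipe 4).
Using Recipe 6, irdmir, ionelm, and paxhex make jorzin.

Yes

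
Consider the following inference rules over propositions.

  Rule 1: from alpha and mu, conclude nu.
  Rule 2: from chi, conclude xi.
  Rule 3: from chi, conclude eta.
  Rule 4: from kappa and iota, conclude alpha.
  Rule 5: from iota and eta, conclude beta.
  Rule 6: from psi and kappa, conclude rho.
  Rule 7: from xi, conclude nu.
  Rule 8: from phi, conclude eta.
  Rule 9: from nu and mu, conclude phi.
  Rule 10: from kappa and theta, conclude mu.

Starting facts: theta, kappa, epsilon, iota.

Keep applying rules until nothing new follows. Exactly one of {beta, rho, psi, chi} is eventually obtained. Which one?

From kappa and theta, Rule 10 gives mu.
kappa and iota hold, so alpha follows (Rule 4).
alpha and mu hold, so nu follows (Rule 1).
nu and mu hold, so phi follows (Rule 9).
From phi, Rule 8 gives eta.
iota and eta hold, so beta follows (Rule 5).
rho would need psi and kappa (Rule 6), but psi is never established. No rule produces psi, and it is not given. No rule produces chi, and it is not given.

beta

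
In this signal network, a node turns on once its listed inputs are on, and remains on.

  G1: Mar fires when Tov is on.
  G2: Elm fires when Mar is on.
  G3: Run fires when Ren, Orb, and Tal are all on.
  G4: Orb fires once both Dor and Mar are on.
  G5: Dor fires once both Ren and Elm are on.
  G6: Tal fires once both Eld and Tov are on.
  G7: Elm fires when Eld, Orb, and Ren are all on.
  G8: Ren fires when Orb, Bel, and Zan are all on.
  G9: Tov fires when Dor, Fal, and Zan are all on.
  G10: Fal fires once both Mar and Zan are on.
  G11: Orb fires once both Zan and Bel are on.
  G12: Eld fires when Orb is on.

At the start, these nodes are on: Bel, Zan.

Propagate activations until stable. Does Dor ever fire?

Zan and Bel are on, so Orb fires (G11).
Orb, Bel, and Zan are on, so Ren fires (G8).
Orb is on, so Eld fires (G12).
Eld, Orb, and Ren are on, so Elm fires (G7).
G5: Ren and Elm on → Dor on.

Yes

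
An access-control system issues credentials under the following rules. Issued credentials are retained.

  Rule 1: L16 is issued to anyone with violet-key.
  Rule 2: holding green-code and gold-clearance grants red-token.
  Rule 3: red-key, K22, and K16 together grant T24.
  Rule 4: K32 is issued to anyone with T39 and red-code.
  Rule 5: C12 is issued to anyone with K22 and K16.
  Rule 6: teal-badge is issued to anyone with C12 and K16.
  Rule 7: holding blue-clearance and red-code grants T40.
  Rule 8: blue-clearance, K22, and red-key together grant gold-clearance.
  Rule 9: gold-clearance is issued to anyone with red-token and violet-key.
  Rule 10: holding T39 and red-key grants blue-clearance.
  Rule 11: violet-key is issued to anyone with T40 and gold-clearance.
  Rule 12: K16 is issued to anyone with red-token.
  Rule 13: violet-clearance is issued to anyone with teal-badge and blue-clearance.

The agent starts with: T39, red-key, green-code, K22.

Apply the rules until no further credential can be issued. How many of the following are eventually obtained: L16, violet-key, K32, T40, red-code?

L16 would need violet-key (Rule 1), but violet-key is never granted.
violet-key would need T40 and gold-clearance (Rule 11), but T40 is never granted.
K32 would need T39 and red-code (Rule 4), but red-code is never granted.
T40 would need blue-clearance and red-code (Rule 7), but red-code is never granted.
No rule produces red-code, and it is not given.
None of the 5 are reached.

0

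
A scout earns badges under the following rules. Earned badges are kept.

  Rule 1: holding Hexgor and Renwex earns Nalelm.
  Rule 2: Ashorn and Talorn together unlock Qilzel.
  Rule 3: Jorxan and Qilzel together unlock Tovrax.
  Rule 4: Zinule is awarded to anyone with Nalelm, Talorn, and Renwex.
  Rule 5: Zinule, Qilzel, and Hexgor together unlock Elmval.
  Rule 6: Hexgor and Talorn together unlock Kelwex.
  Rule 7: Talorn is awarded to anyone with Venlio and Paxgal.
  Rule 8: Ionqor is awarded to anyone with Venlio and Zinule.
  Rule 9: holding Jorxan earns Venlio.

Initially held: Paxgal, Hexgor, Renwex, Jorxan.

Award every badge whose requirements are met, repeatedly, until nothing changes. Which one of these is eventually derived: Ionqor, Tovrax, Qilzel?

Ionqor

With Hexgor and Renwex, Nalelm is earned (Rule 1).
With Jorxan, Venlio is earned (Rule 9).
With Venlio and Paxgal, Talorn is earned (Rule 7).
With Nalelm, Talorn, and Renwex, Zinule is earned (Rule 4).
With Venlio and Zinule, Ionqor is earned (Rule 8).
Qilzel would need Ashorn and Talorn (Rule 2), but Ashorn is never earned. Tovrax would need Jorxan and Qilzel (Rule 3), but Qilzel is never earned.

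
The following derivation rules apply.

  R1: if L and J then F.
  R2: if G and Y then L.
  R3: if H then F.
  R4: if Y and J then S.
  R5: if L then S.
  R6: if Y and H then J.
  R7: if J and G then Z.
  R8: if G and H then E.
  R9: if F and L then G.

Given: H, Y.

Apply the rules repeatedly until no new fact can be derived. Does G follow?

No

G would need F and L (R9), but L is never established.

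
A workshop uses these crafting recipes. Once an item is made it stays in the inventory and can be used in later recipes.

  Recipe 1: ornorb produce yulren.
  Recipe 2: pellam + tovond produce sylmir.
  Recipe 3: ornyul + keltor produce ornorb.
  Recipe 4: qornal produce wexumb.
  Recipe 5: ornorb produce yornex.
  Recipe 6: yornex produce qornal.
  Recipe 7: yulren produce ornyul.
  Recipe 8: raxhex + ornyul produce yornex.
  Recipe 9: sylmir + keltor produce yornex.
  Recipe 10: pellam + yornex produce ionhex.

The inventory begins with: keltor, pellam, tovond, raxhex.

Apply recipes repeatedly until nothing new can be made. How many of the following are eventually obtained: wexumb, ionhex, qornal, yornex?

Using Recipe 2, pellam and tovond make sylmir.
Using Recipe 9, sylmir and keltor make yornex.
Using Recipe 6, yornex makes qornal.
Using Recipe 10, pellam and yornex make ionhex.
qornal → wexumb (Recipe 4).
wexumb: reached.
ionhex: reached.
qornal: reached.
yornex: reached.
All 4 are reached.

4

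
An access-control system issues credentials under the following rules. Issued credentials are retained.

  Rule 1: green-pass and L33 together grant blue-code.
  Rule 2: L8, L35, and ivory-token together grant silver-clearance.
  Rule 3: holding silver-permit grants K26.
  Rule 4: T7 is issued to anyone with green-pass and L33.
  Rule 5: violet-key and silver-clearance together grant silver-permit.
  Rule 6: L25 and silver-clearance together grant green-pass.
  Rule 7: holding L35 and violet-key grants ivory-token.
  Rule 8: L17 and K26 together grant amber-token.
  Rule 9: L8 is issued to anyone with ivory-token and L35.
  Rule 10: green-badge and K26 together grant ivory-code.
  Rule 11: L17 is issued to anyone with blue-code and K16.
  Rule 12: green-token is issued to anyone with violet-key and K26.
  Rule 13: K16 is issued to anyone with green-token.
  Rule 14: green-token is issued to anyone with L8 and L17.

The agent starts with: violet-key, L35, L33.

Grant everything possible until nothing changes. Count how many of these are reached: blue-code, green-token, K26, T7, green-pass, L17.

Holding L35 and violet-key grants ivory-token (Rule 7).
Holding ivory-token and L35 grants L8 (Rule 9).
Holding L8, L35, and ivory-token grants silver-clearance (Rule 2).
Holding violet-key and silver-clearance grants silver-permit (Rule 5).
Holding silver-permit grants K26 (Rule 3).
Holding violet-key and K26 grants green-token (Rule 12).
blue-code would need green-pass and L33 (Rule 1), but green-pass is never granted.
green-token: reached.
K26: reached.
T7 would need green-pass and L33 (Rule 4), but green-pass is never granted.
green-pass would need L25 and silver-clearance (Rule 6), but L25 is never granted.
L17 would need blue-code and K16 (Rule 11), but blue-code is never granted.
Reached: green-token and K26 — 2 of the 6.

2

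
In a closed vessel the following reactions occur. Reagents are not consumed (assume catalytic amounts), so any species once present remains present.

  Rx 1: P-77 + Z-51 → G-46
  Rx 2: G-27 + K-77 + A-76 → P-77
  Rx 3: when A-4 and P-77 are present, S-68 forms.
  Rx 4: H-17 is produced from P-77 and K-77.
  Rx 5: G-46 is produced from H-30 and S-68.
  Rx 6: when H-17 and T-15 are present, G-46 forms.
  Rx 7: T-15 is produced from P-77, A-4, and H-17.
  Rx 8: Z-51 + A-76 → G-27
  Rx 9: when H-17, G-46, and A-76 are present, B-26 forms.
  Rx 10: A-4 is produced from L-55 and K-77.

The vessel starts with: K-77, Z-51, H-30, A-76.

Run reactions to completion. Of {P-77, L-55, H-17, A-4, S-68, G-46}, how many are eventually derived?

3

Z-51 and A-76 present → G-27 forms (Rx 8).
G-27, K-77, and A-76 present → P-77 forms (Rx 2).
P-77 and Z-51 present → G-46 forms (Rx 1).
P-77 and K-77 present → H-17 forms (Rx 4).
P-77: reached.
No rule produces L-55, and it is not given.
H-17: reached.
A-4 would need L-55 and K-77 (Rx 10), but L-55 never forms.
S-68 would need A-4 and P-77 (Rx 3), but A-4 never forms.
G-46: reached.
Reached: P-77, H-17, and G-46 — 3 of the 6.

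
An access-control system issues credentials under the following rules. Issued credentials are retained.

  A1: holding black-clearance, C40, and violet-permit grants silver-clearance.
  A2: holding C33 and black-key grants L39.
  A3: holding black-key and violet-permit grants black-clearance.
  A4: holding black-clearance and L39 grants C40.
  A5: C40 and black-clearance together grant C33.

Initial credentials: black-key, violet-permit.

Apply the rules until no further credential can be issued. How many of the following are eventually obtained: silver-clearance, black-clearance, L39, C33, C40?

Holding black-key and violet-permit grants black-clearance (A3).
silver-clearance would need black-clearance, C40, and violet-permit (A1), but C40 is never granted.
black-clearance: reached.
L39 would need C33 and black-key (A2), but C33 is never granted.
C33 would need C40 and black-clearance (A5), but C40 is never granted.
C40 would need black-clearance and L39 (A4), but L39 is never granted.
Reached: black-clearance — 1 of the 5.

1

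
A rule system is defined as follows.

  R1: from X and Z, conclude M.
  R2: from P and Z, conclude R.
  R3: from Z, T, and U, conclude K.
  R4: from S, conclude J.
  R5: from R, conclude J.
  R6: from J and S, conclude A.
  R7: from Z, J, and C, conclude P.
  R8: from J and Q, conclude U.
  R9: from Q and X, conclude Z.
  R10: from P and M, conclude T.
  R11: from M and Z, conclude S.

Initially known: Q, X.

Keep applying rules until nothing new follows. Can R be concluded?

No

R would need P and Z (R2), but P is never established.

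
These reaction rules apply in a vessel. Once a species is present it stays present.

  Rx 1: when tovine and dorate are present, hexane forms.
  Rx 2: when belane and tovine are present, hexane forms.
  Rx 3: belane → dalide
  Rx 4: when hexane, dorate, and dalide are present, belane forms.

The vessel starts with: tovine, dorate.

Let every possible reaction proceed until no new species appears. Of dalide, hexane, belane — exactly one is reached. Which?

hexane

tovine and dorate present → hexane forms (Rx 1).
dalide would need belane (Rx 3), but belane never forms. belane would need hexane, dorate, and dalide (Rx 4), but dalide never forms.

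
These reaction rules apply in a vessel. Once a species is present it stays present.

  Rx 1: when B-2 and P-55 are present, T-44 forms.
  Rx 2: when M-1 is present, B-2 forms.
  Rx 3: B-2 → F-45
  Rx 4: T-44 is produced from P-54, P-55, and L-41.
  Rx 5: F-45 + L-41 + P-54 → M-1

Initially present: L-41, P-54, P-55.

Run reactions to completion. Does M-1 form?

M-1 would need F-45, L-41, and P-54 (Rx 5), but F-45 never forms.

No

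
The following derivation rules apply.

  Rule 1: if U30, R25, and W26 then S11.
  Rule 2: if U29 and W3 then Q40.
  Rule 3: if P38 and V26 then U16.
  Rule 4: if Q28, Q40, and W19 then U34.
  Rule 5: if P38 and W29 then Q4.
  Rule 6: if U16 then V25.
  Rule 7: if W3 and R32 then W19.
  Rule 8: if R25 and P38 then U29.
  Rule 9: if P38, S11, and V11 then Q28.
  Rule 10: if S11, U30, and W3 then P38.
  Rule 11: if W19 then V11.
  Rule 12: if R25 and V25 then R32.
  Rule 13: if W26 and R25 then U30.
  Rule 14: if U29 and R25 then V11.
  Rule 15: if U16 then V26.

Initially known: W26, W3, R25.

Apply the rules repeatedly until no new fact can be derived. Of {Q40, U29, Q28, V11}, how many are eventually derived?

From W26 and R25, Rule 13 gives U30.
From U30, R25, and W26, Rule 1 gives S11.
From S11, U30, and W3, Rule 10 gives P38.
R25 and P38 hold, so U29 follows (Rule 8).
From U29 and W3, Rule 2 gives Q40.
U29 and R25 hold, so V11 follows (Rule 14).
From P38, S11, and V11, Rule 9 gives Q28.
Q40: reached.
U29: reached.
Q28: reached.
V11: reached.
All 4 are reached.

4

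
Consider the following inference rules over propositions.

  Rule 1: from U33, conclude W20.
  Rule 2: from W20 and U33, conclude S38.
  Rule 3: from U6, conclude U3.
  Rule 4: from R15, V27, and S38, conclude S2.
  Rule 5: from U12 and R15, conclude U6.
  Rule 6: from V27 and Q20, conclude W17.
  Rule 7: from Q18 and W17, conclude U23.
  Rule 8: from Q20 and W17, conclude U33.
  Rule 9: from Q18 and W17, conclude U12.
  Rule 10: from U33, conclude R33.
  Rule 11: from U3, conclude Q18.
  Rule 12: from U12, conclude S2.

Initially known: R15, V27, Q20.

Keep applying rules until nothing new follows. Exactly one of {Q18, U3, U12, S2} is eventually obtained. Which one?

S2

From V27 and Q20, Rule 6 gives W17.
From Q20 and W17, Rule 8 gives U33.
From U33, Rule 1 gives W20.
W20 and U33 hold, so S38 follows (Rule 2).
R15, V27, and S38 hold, so S2 follows (Rule 4).
Q18 would need U3 (Rule 11), but U3 is never established. U12 would need Q18 and W17 (Rule 9), but Q18 is never established. U3 would need U6 (Rule 3), but U6 is never established.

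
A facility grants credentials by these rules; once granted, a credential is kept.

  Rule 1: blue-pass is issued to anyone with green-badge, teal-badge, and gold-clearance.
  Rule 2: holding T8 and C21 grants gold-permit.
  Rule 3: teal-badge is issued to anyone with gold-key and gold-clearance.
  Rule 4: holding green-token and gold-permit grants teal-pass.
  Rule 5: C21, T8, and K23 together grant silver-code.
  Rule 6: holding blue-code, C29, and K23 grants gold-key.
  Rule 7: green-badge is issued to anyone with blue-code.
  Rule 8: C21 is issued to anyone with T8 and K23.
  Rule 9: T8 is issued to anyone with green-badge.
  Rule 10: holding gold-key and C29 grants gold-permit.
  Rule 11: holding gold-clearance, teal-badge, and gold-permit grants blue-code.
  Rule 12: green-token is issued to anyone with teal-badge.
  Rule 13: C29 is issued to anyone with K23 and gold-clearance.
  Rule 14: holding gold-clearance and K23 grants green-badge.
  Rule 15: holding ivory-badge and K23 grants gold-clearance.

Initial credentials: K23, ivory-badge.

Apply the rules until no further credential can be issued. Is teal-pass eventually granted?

No

teal-pass would need green-token and gold-permit (Rule 4), but green-token is never granted.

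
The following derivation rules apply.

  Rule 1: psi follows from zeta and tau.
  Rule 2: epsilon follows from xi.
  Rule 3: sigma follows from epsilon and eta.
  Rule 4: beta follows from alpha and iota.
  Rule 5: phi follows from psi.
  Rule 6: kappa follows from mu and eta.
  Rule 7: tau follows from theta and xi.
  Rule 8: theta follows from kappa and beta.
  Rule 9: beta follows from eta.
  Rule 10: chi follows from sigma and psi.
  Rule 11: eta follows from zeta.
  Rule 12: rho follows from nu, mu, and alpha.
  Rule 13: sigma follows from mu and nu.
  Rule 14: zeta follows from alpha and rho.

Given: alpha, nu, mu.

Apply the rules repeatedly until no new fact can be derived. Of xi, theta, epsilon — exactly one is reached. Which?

nu, mu, and alpha hold, so rho follows (Rule 12).
From alpha and rho, Rule 14 gives zeta.
From zeta, Rule 11 gives eta.
From mu and eta, Rule 6 gives kappa.
From eta, Rule 9 gives beta.
kappa and beta hold, so theta follows (Rule 8).
No rule produces xi, and it is not given. epsilon would need xi (Rule 2), but xi is never established.

theta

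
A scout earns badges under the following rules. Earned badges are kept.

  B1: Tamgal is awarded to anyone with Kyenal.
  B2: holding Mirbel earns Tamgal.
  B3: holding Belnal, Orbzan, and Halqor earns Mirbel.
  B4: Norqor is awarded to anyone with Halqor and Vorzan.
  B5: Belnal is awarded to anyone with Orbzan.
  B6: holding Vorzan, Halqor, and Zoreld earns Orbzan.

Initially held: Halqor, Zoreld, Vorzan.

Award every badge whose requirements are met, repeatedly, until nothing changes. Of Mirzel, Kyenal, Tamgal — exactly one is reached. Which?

With Vorzan, Halqor, and Zoreld, Orbzan is earned (B6).
With Orbzan, Belnal is earned (B5).
With Belnal, Orbzan, and Halqor, Mirbel is earned (B3).
With Mirbel, Tamgal is earned (B2).
No rule produces Kyenal, and it is not given. No rule produces Mirzel, and it is not given.

Tamgal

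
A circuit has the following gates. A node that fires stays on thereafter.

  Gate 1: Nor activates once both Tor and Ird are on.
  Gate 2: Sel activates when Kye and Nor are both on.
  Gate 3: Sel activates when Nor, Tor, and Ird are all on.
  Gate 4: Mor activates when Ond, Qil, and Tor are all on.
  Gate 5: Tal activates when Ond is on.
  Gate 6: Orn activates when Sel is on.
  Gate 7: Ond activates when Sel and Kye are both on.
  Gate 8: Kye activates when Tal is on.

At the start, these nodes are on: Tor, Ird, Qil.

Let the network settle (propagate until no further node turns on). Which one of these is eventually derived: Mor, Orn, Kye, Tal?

Orn

Tor and Ird are on, so Nor activates (Gate 1).
Gate 3: Nor, Tor, and Ird on → Sel on.
Gate 6: Sel on → Orn on.
Tal would need Ond (Gate 5), but Ond never turns on. Mor would need Ond, Qil, and Tor (Gate 4), but Ond never turns on. Kye would need Tal (Gate 8), but Tal never turns on.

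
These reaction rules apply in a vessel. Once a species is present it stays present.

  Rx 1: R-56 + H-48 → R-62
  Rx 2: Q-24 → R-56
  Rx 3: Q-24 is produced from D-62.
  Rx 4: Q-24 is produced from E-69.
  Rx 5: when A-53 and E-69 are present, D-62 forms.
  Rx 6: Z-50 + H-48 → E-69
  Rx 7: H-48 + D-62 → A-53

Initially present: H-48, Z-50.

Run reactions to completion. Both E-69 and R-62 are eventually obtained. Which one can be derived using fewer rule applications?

E-69

E-69: Z-50 and H-48 present → E-69 forms (Rx 6). [1 rule application]
R-62: Z-50 and H-48 present → E-69 forms (Rx 6). E-69 present → Q-24 forms (Rx 4). Q-24 present → R-56 forms (Rx 2). R-56 and H-48 present → R-62 forms (Rx 1). [4 rule applications]
E-69 needs fewer.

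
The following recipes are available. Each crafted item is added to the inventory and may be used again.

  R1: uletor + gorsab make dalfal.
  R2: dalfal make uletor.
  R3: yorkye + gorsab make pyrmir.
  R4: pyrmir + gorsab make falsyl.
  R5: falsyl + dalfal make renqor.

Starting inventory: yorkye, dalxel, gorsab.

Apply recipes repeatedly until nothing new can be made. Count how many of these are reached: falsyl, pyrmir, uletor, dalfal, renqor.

2

yorkye + gorsab → pyrmir (R3).
pyrmir + gorsab → falsyl (R4).
falsyl: reached.
pyrmir: reached.
uletor would need dalfal (R2), but dalfal is never obtained.
dalfal would need uletor and gorsab (R1), but uletor is never obtained.
renqor would need falsyl and dalfal (R5), but dalfal is never obtained.
Reached: falsyl and pyrmir — 2 of the 5.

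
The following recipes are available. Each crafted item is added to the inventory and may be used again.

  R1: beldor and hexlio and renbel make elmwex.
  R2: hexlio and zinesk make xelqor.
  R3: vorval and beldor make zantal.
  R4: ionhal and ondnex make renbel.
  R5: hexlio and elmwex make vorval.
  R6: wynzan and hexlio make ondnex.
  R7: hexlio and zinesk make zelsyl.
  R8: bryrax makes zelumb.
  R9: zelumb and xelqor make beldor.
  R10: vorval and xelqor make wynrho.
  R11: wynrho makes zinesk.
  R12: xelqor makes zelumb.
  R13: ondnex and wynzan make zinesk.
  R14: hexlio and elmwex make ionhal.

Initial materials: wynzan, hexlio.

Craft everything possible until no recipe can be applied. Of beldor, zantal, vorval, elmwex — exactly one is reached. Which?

Using R6, wynzan and hexlio make ondnex.
Using R13, ondnex and wynzan make zinesk.
Using R2, hexlio and zinesk make xelqor.
Using R12, xelqor makes zelumb.
Using R9, zelumb and xelqor make beldor.
zantal would need vorval and beldor (R3), but vorval is never obtained. elmwex would need beldor, hexlio, and renbel (R1), but renbel is never obtained. vorval would need hexlio and elmwex (R5), but elmwex is never obtained.

beldor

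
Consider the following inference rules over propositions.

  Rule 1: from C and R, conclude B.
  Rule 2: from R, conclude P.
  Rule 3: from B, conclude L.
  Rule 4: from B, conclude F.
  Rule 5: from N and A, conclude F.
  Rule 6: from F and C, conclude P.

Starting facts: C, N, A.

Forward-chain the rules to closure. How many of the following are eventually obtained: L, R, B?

0

L would need B (Rule 3), but B is never established.
No rule produces R, and it is not given.
B would need C and R (Rule 1), but R is never established.
None of the 3 are reached.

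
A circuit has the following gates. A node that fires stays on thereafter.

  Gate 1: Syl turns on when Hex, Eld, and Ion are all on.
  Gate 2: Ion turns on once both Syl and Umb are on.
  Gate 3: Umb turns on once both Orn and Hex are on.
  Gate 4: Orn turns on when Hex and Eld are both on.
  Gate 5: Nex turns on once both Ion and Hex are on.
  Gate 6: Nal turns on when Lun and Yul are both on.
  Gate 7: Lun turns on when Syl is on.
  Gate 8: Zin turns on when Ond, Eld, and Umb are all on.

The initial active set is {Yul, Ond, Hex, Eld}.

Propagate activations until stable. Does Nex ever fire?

Nex would need Ion and Hex (Gate 5), but Ion never turns on.

No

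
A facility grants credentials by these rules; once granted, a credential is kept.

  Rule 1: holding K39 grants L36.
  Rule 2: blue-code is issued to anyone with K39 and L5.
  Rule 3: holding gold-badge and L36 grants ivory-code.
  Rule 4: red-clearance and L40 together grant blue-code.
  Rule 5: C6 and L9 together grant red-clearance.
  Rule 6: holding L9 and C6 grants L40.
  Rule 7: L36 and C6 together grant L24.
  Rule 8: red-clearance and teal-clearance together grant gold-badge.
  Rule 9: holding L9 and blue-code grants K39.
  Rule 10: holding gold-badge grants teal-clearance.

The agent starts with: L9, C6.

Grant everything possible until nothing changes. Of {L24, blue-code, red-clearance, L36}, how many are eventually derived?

Holding C6 and L9 grants red-clearance (Rule 5).
Holding L9 and C6 grants L40 (Rule 6).
Holding red-clearance and L40 grants blue-code (Rule 4).
Holding L9 and blue-code grants K39 (Rule 9).
Holding K39 grants L36 (Rule 1).
Holding L36 and C6 grants L24 (Rule 7).
L24: reached.
blue-code: reached.
red-clearance: reached.
L36: reached.
All 4 are reached.

4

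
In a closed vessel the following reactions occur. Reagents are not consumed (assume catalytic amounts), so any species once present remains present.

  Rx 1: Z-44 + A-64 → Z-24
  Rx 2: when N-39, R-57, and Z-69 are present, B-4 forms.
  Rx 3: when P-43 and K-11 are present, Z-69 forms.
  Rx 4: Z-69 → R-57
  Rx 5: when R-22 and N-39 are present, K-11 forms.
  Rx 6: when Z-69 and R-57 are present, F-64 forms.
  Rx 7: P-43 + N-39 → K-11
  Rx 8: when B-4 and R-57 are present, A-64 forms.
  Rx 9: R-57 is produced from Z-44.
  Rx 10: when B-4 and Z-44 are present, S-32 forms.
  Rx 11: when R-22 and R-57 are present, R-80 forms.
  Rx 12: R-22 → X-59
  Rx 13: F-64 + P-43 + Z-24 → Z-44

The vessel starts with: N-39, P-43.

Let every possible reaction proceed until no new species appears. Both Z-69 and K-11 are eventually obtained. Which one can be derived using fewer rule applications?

K-11

K-11: P-43 and N-39 present → K-11 forms (Rx 7). [1 rule application]
Z-69: P-43 and N-39 present → K-11 forms (Rx 7). P-43 and K-11 present → Z-69 forms (Rx 3). [2 rule applications]
K-11 needs fewer.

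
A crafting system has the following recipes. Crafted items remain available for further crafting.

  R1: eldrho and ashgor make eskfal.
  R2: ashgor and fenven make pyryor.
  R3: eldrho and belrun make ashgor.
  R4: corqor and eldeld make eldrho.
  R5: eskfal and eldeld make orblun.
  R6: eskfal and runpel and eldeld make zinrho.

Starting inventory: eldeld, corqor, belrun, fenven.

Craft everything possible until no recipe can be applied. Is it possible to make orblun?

Using R4, corqor and eldeld make eldrho.
eldrho and belrun → ashgor (R3).
eldrho and ashgor → eskfal (R1).
Using R5, eskfal and eldeld make orblun.

Yes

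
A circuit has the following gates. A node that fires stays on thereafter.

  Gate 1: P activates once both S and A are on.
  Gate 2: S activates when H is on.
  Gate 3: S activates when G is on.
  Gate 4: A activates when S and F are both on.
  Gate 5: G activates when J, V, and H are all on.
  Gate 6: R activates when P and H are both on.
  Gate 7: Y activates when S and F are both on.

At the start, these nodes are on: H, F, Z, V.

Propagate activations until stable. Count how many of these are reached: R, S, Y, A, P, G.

Gate 2: H on → S on.
S and F are on, so Y activates (Gate 7).
S and F are on, so A activates (Gate 4).
S and A are on, so P activates (Gate 1).
P and H are on, so R activates (Gate 6).
R: reached.
S: reached.
Y: reached.
A: reached.
P: reached.
G would need J, V, and H (Gate 5), but J never turns on.
Reached: R, S, Y, A, and P — 5 of the 6.

5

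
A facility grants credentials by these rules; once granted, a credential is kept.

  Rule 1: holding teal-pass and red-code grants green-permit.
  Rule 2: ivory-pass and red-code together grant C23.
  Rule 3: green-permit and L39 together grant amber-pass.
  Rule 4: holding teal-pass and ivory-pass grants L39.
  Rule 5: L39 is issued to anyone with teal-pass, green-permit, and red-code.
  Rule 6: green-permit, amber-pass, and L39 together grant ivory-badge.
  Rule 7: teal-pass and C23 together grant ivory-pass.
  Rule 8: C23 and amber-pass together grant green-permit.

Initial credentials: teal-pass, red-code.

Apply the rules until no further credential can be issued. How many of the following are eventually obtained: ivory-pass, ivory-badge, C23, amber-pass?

2

Holding teal-pass and red-code grants green-permit (Rule 1).
Holding teal-pass, green-permit, and red-code grants L39 (Rule 5).
Holding green-permit and L39 grants amber-pass (Rule 3).
Holding green-permit, amber-pass, and L39 grants ivory-badge (Rule 6).
ivory-pass would need teal-pass and C23 (Rule 7), but C23 is never granted.
ivory-badge: reached.
C23 would need ivory-pass and red-code (Rule 2), but ivory-pass is never granted.
amber-pass: reached.
Reached: ivory-badge and amber-pass — 2 of the 4.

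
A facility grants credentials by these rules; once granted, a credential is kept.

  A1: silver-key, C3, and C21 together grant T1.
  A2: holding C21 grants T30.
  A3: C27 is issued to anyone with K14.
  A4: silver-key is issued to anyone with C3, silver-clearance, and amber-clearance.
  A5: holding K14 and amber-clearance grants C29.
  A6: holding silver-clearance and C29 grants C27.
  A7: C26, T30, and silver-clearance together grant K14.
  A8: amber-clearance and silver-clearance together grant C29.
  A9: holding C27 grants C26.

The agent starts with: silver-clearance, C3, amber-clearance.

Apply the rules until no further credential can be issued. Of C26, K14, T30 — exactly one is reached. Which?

Holding amber-clearance and silver-clearance grants C29 (A8).
Holding silver-clearance and C29 grants C27 (A6).
Holding C27 grants C26 (A9).
K14 would need C26, T30, and silver-clearance (A7), but T30 is never granted. T30 would need C21 (A2), but C21 is never granted.

C26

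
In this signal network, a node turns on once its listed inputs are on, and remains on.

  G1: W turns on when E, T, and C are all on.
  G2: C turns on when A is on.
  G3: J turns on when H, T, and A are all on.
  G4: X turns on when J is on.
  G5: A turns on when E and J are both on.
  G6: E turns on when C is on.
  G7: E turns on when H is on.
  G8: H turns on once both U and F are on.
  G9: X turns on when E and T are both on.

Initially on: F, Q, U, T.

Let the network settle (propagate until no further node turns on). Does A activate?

No

A would need E and J (G5), but J never turns on.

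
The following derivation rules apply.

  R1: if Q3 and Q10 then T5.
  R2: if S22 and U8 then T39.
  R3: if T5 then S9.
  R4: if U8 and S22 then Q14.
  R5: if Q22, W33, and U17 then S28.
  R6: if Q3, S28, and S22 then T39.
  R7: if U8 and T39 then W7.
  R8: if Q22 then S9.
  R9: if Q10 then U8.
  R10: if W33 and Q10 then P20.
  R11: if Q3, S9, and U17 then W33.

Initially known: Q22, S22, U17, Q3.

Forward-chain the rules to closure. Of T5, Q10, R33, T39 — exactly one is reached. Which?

T39

Q22 holds, so S9 follows (R8).
Q3, S9, and U17 hold, so W33 follows (R11).
Q22, W33, and U17 hold, so S28 follows (R5).
From Q3, S28, and S22, R6 gives T39.
No rule produces R33, and it is not given. No rule produces Q10, and it is not given. T5 would need Q3 and Q10 (R1), but Q10 is never established.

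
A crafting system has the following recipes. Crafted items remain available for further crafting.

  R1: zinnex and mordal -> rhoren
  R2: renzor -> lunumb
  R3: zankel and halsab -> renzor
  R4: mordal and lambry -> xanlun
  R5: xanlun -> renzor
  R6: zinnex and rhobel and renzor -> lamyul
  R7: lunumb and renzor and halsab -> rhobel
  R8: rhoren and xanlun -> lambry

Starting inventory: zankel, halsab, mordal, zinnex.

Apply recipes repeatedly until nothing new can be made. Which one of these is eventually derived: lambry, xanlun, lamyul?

zankel and halsab -> renzor (R3).
renzor -> lunumb (R2).
lunumb and renzor and halsab -> rhobel (R7).
Using R6, zinnex, rhobel, and renzor make lamyul.
xanlun would need mordal and lambry (R4), but lambry is never obtained. lambry would need rhoren and xanlun (R8), but xanlun is never obtained.

lamyul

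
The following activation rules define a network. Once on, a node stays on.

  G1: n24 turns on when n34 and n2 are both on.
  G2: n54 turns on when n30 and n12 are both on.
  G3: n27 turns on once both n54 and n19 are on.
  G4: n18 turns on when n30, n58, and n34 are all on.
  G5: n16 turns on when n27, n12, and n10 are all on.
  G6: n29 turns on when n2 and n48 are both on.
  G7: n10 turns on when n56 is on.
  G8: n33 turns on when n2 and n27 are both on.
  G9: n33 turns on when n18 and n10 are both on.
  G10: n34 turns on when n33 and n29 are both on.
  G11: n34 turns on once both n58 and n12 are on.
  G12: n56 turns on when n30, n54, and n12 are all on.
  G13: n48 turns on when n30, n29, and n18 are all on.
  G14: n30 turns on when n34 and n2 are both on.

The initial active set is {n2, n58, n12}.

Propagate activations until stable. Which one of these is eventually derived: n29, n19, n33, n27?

n33

G11: n58 and n12 on → n34 on.
G14: n34 and n2 on → n30 on.
n30, n58, and n34 are on, so n18 turns on (G4).
G2: n30 and n12 on → n54 on.
G12: n30, n54, and n12 on → n56 on.
n56 is on, so n10 turns on (G7).
n18 and n10 are on, so n33 turns on (G9).
No rule produces n19, and it is not given. n29 would need n2 and n48 (G6), but n48 never turns on. n27 would need n54 and n19 (G3), but n19 never turns on.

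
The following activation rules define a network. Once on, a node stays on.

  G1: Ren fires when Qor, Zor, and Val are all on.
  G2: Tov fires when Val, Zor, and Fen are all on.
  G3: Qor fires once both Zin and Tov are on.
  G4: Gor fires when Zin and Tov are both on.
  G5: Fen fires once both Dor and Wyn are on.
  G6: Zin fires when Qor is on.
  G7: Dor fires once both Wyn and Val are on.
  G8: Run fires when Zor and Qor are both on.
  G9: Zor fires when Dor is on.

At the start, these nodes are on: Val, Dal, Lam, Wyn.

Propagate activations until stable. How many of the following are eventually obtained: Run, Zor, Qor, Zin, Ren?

G7: Wyn and Val on → Dor on.
Dor is on, so Zor fires (G9).
Run would need Zor and Qor (G8), but Qor never turns on.
Zor: reached.
Qor would need Zin and Tov (G3), but Zin never turns on.
Zin would need Qor (G6), but Qor never turns on.
Ren would need Qor, Zor, and Val (G1), but Qor never turns on.
Reached: Zor — 1 of the 5.

1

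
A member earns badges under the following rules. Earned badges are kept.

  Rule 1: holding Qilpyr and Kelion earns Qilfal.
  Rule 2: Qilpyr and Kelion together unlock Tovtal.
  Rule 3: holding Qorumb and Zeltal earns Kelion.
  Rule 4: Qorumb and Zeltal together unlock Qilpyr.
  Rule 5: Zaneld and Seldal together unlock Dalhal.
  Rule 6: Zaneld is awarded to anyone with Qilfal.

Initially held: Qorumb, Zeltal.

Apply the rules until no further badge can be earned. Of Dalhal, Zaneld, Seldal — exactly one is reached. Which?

Zaneld

With Qorumb and Zeltal, Kelion is earned (Rule 3).
With Qorumb and Zeltal, Qilpyr is earned (Rule 4).
With Qilpyr and Kelion, Qilfal is earned (Rule 1).
With Qilfal, Zaneld is earned (Rule 6).
No rule produces Seldal, and it is not given. Dalhal would need Zaneld and Seldal (Rule 5), but Seldal is never earned.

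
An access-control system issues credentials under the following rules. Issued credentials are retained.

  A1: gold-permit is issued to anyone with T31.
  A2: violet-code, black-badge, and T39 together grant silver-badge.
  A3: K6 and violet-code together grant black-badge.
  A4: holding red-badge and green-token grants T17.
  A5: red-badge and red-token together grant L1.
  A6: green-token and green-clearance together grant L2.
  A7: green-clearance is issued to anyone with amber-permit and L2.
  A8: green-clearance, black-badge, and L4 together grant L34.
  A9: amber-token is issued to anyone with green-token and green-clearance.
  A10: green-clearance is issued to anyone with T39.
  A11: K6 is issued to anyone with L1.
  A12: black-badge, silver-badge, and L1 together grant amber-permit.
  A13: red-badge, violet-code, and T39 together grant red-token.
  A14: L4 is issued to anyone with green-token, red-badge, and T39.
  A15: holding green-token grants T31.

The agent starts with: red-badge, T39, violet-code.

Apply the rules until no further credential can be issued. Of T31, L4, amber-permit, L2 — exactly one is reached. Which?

Holding red-badge, violet-code, and T39 grants red-token (A13).
Holding red-badge and red-token grants L1 (A5).
Holding L1 grants K6 (A11).
Holding K6 and violet-code grants black-badge (A3).
Holding violet-code, black-badge, and T39 grants silver-badge (A2).
Holding black-badge, silver-badge, and L1 grants amber-permit (A12).
L2 would need green-token and green-clearance (A6), but green-token is never granted. L4 would need green-token, red-badge, and T39 (A14), but green-token is never granted. T31 would need green-token (A15), but green-token is never granted.

amber-permit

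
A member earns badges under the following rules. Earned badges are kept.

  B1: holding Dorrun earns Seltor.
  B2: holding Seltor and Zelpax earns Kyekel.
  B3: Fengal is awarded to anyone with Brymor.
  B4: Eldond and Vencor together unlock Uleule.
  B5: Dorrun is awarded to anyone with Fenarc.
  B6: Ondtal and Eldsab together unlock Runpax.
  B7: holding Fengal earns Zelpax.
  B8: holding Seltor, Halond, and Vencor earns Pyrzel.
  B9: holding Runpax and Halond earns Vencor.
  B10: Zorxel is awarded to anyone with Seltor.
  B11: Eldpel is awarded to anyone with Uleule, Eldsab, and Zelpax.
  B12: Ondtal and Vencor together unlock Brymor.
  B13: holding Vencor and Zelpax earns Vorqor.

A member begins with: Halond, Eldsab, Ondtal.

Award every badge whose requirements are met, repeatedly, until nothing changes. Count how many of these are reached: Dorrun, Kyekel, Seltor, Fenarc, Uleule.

0

Dorrun would need Fenarc (B5), but Fenarc is never earned.
Kyekel would need Seltor and Zelpax (B2), but Seltor is never earned.
Seltor would need Dorrun (B1), but Dorrun is never earned.
No rule produces Fenarc, and it is not given.
Uleule would need Eldond and Vencor (B4), but Eldond is never earned.
None of the 5 are reached.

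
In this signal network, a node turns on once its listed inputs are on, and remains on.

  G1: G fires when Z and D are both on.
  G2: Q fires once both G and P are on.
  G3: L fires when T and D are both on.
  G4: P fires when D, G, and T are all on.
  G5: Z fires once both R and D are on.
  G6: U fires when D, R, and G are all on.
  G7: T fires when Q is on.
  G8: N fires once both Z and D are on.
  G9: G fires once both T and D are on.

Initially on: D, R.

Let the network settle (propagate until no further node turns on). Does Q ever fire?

No

Q would need G and P (G2), but P never turns on.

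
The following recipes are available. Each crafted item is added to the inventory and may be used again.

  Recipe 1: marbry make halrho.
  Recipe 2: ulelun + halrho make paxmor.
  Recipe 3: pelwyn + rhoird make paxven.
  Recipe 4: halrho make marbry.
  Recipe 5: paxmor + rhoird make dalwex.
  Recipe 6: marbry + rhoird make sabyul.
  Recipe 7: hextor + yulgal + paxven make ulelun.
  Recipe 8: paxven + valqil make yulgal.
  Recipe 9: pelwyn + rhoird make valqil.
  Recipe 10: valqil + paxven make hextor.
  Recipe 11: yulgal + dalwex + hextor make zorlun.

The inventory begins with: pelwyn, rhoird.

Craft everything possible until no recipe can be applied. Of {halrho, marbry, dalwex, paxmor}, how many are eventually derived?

halrho would need marbry (Recipe 1), but marbry is never obtained.
marbry would need halrho (Recipe 4), but halrho is never obtained.
dalwex would need paxmor and rhoird (Recipe 5), but paxmor is never obtained.
paxmor would need ulelun and halrho (Recipe 2), but halrho is never obtained.
None of the 4 are reached.

0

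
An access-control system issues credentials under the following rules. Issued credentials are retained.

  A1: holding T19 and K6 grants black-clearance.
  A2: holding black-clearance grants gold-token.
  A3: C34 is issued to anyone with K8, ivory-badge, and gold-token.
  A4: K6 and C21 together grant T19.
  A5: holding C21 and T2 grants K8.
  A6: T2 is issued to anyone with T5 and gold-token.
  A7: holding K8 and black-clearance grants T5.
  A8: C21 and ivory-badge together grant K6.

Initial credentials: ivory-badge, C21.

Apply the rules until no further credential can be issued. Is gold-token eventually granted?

Yes

Holding C21 and ivory-badge grants K6 (A8).
Holding K6 and C21 grants T19 (A4).
Holding T19 and K6 grants black-clearance (A1).
Holding black-clearance grants gold-token (A2).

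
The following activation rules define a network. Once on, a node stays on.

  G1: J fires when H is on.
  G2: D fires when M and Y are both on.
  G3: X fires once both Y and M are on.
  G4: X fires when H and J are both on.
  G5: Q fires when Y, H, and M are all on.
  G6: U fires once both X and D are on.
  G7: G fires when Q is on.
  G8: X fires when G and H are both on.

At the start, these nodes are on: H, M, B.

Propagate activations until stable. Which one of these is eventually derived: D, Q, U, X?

X

H is on, so J fires (G1).
H and J are on, so X fires (G4).
U would need X and D (G6), but D never turns on. Q would need Y, H, and M (G5), but Y never turns on. D would need M and Y (G2), but Y never turns on.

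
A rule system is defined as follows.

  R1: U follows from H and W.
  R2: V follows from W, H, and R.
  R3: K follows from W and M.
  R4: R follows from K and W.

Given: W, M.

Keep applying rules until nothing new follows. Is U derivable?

U would need H and W (R1), but H is never established.

No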